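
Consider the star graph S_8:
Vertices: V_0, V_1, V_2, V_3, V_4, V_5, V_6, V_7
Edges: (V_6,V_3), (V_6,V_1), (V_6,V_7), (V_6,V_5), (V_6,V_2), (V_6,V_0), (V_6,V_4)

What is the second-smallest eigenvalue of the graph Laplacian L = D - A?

The star S_8 is the complete bipartite graph K_{1,7} (one hub of degree 7, 7 leaves of degree 1). The Laplacian spectrum of K_{p,q} is 0, p (multiplicity q−1), q (multiplicity p−1), p+q. With p = 1, q = 7: 0 once, 1 with multiplicity 6, and 8 once. (Check: trace L = sum of degrees = 14 = 6·1 + 8.)
Laplacian eigenvalues: [0.0, 1.0, 1.0, 1.0, 1.0, 1.0, 1.0, 8.0]. Algebraic connectivity (smallest non-zero eigenvalue) = 1.0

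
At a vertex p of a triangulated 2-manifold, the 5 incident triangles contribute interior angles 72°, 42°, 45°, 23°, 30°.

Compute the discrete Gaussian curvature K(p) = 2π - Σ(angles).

Sum of angles = 212°. K = 360° - 212° = 148° = 37π/45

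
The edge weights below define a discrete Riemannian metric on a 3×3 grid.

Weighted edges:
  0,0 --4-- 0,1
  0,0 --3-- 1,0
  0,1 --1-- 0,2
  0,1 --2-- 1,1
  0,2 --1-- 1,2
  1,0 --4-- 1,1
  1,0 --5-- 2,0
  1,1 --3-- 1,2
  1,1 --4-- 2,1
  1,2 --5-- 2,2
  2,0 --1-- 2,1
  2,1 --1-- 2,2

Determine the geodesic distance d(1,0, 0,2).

Shortest path: 1,0 → 1,1 → 0,1 → 0,2, total weight = 7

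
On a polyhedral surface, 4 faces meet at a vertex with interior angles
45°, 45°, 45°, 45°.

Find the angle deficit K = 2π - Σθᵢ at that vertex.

Sum of angles = 180°. K = 360° - 180° = 180° = π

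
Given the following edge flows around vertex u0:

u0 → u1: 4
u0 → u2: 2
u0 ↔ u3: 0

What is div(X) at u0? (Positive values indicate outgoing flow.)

Divergence = sum of outgoing flows = 4 + 2 + 0 = 6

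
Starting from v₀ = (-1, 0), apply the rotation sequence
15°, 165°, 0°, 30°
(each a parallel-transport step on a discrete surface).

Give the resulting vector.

Total rotation: 15° + 165° + 0° + 30° = 210° ≡ -150° (mod 360°). Final vector: (0.8660, 0.5000)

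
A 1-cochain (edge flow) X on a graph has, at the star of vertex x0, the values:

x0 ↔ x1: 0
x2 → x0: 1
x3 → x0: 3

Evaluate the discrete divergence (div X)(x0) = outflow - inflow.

Divergence = sum of outgoing flows = 0 + (-1) + (-3) = -4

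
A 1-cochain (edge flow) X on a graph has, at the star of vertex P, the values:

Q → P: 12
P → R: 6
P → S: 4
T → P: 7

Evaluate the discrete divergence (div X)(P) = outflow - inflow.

Divergence = sum of outgoing flows = (-12) + 6 + 4 + (-7) = -9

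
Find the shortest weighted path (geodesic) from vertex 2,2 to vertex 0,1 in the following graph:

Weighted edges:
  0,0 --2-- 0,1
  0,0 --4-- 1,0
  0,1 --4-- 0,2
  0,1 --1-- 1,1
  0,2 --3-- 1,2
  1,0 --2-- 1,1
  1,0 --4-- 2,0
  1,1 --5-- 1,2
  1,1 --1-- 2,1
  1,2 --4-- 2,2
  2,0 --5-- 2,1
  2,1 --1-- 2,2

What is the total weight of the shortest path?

Shortest path: 2,2 → 2,1 → 1,1 → 0,1, total weight = 3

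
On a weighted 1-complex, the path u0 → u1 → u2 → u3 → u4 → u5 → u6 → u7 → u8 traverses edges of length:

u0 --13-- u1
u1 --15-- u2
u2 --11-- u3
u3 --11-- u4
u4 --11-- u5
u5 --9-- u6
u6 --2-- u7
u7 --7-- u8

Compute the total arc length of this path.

Arc length = 13 + 15 + 11 + 11 + 11 + 9 + 2 + 7 = 79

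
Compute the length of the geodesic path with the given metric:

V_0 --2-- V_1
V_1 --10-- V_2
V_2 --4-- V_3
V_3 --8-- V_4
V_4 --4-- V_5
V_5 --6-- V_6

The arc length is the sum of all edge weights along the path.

Arc length = 2 + 10 + 4 + 8 + 4 + 6 = 34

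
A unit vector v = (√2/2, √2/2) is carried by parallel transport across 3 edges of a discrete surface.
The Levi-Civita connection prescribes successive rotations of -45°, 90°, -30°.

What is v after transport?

Total rotation: (-45°) + 90° + (-30°) = 15°. Final vector: (0.5000, 0.8660)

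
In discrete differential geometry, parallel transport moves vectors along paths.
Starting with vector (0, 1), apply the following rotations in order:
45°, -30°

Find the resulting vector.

Total rotation: 45° + (-30°) = 15°. Final vector: (-0.2588, 0.9659)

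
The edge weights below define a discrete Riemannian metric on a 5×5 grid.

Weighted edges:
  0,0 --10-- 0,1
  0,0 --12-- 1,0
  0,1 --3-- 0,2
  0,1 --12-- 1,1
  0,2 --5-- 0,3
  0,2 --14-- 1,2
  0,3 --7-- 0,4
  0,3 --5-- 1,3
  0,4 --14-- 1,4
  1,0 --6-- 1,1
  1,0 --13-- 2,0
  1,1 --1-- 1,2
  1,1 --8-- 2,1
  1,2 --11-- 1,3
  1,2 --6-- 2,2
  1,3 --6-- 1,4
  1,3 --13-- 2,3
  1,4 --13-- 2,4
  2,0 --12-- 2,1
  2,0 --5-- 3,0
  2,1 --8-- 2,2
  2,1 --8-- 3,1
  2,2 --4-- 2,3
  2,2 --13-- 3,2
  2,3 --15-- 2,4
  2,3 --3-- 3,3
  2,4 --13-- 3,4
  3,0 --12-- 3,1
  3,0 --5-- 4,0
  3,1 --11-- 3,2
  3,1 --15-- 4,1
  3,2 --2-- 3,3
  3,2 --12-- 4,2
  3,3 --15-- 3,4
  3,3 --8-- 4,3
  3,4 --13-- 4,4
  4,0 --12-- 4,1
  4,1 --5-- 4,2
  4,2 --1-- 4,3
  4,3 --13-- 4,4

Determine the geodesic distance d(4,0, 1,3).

Shortest path: 4,0 → 3,0 → 2,0 → 1,0 → 1,1 → 1,2 → 1,3, total weight = 41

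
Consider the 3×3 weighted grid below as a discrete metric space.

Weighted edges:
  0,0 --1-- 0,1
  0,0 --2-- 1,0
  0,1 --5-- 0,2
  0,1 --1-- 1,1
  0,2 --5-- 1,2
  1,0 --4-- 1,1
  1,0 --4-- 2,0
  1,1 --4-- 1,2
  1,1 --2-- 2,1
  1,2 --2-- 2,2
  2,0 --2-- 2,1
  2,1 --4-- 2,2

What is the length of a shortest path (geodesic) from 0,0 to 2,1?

Shortest path: 0,0 → 0,1 → 1,1 → 2,1, total weight = 4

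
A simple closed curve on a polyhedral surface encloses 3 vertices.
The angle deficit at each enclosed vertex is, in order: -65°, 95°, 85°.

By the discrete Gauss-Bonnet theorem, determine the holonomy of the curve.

Holonomy = total enclosed curvature = (-65°) + 95° + 85° = 115°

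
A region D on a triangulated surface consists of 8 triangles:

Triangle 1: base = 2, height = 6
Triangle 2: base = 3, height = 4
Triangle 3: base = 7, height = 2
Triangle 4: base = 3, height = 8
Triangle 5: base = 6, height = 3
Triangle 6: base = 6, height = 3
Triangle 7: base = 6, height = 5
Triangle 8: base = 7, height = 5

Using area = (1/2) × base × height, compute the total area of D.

(1/2)×2×6 + (1/2)×3×4 + (1/2)×7×2 + (1/2)×3×8 + (1/2)×6×3 + (1/2)×6×3 + (1/2)×6×5 + (1/2)×7×5 = 81.5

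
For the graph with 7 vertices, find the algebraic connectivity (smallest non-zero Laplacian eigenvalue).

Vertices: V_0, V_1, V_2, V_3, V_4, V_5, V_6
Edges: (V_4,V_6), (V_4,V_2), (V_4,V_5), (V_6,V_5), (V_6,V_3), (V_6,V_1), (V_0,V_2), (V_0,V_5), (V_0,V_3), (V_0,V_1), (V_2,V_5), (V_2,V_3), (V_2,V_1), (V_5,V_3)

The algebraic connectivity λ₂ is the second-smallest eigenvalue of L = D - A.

Degrees: deg(V_0) = 4, deg(V_1) = 3, deg(V_2) = 5, deg(V_3) = 4, deg(V_4) = 3, deg(V_5) = 5, deg(V_6) = 4.
L = D − A with rows/columns ordered (V_0, V_1, V_2, V_3, V_4, V_5, V_6):
  [ 4, -1, -1, -1,  0, -1,  0]
  [-1,  3, -1,  0,  0,  0, -1]
  [-1, -1,  5, -1, -1, -1,  0]
  [-1,  0, -1,  4,  0, -1, -1]
  [ 0,  0, -1,  0,  3, -1, -1]
  [-1,  0, -1, -1, -1,  5, -1]
  [ 0, -1,  0, -1, -1, -1,  4]
Characteristic polynomial: det(λI − L) = λ(λ² − 8λ + 14)(λ² − 10λ + 22)(λ − 4)(λ − 6).
Roots: λ = 0; (λ² − 8λ + 14) = 0 ⇒ λ = 4 ± √2 ≈ 2.5858, 5.4142; (λ² − 10λ + 22) = 0 ⇒ λ = 5 ± √3 ≈ 3.2679, 6.7321; (λ − 4) = 0 ⇒ λ = 4; (λ − 6) = 0 ⇒ λ = 6.
(Check: the roots sum (with multiplicity) to 28, matching trace L = Σdeg = 2·14 = 28.)
Laplacian eigenvalues: [0.0, 2.5858, 3.2679, 4.0, 5.4142, 6.0, 6.7321]. Algebraic connectivity (smallest non-zero eigenvalue) = 2.5858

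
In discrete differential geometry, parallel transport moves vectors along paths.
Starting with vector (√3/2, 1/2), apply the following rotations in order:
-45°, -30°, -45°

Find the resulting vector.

Total rotation: (-45°) + (-30°) + (-45°) = -120°. Final vector: (0, -1)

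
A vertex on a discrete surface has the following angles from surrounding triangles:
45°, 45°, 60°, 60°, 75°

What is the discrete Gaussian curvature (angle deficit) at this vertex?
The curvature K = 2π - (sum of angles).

Sum of angles = 285°. K = 360° - 285° = 75° = 5π/12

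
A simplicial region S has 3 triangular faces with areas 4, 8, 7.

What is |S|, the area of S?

4 + 8 + 7 = 19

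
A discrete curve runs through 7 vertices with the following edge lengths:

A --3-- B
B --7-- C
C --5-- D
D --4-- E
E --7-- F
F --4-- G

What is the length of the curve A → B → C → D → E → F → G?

Arc length = 3 + 7 + 5 + 4 + 7 + 4 = 30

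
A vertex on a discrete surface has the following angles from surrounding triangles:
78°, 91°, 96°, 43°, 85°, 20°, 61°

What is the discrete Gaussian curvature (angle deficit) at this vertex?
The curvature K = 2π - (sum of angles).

Sum of angles = 474°. K = 360° - 474° = -114° = -19π/30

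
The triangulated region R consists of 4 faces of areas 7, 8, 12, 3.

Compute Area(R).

7 + 8 + 12 + 3 = 30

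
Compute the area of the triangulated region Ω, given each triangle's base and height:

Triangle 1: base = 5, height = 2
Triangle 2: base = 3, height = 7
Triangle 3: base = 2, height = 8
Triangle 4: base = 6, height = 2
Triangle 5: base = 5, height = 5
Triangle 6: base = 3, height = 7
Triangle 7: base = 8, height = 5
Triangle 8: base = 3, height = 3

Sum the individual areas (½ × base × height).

(1/2)×5×2 + (1/2)×3×7 + (1/2)×2×8 + (1/2)×6×2 + (1/2)×5×5 + (1/2)×3×7 + (1/2)×8×5 + (1/2)×3×3 = 77.0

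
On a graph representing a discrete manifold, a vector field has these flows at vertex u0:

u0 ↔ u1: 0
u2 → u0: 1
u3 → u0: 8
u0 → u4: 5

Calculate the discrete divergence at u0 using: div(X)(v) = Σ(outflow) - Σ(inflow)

Divergence = sum of outgoing flows = 0 + (-1) + (-8) + 5 = -4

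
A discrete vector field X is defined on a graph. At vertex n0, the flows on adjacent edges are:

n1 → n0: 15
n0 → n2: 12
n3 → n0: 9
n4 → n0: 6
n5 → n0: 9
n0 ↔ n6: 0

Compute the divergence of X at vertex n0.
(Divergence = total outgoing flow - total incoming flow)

Divergence = sum of outgoing flows = (-15) + 12 + (-9) + (-6) + (-9) + 0 = -27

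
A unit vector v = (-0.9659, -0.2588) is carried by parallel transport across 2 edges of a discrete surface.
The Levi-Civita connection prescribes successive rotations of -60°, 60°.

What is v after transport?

Total rotation: (-60°) + 60° = 0°. Final vector: (-0.9659, -0.2588)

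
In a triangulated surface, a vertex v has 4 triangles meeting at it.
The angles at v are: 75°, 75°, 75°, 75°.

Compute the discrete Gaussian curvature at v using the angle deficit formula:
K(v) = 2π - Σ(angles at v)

Sum of angles = 300°. K = 360° - 300° = 60° = π/3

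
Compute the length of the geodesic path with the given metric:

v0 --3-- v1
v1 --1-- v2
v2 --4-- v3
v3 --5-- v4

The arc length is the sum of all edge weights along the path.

Arc length = 3 + 1 + 4 + 5 = 13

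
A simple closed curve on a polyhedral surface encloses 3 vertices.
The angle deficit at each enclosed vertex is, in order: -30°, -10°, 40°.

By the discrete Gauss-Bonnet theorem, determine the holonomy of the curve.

Holonomy = total enclosed curvature = (-30°) + (-10°) + 40° = 0°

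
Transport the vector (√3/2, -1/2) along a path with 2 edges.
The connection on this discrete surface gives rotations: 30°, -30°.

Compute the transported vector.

Total rotation: 30° + (-30°) = 0°. Final vector: (0.8660, -0.5000)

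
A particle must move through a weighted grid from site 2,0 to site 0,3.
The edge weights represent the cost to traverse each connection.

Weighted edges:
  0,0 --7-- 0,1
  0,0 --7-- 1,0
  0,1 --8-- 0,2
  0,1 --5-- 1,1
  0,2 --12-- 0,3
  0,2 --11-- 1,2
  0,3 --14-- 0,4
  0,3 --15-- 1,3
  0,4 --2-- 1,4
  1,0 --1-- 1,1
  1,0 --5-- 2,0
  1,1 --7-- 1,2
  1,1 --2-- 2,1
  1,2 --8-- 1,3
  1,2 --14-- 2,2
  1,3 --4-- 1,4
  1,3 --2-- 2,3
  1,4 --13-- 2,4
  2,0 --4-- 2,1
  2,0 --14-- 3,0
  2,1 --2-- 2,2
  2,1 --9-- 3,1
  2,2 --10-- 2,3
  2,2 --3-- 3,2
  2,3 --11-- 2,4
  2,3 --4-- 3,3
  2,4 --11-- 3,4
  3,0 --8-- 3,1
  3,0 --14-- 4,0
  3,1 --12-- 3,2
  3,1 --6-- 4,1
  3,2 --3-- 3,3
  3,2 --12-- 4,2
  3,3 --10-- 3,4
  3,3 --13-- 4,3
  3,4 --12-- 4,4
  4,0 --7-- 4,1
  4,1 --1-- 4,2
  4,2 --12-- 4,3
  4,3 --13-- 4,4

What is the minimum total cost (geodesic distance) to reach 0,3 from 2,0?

Shortest path: 2,0 → 2,1 → 1,1 → 0,1 → 0,2 → 0,3, total weight = 31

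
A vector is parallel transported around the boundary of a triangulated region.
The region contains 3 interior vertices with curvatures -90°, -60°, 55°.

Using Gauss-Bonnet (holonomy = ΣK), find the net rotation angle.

Holonomy = total enclosed curvature = (-90°) + (-60°) + 55° = -95°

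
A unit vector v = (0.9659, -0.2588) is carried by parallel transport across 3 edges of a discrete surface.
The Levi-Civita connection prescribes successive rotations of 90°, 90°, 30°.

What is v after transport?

Total rotation: 90° + 90° + 30° = 210° ≡ -150° (mod 360°). Final vector: (-0.9659, -0.2588)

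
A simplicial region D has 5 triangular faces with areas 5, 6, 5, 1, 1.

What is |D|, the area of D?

5 + 6 + 5 + 1 + 1 = 18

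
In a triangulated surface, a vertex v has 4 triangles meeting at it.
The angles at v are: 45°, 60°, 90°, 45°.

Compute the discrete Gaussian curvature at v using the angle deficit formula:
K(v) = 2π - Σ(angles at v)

Sum of angles = 240°. K = 360° - 240° = 120° = 2π/3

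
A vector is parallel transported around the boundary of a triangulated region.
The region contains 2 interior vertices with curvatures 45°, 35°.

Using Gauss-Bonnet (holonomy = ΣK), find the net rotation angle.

Holonomy = total enclosed curvature = 45° + 35° = 80°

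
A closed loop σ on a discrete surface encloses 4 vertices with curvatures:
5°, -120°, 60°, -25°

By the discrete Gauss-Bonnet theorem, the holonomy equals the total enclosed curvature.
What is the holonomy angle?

Holonomy = total enclosed curvature = 5° + (-120°) + 60° + (-25°) = -80°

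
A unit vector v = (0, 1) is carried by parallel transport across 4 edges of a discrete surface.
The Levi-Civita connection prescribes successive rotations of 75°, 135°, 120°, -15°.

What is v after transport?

Total rotation: 75° + 135° + 120° + (-15°) = 315° ≡ -45° (mod 360°). Final vector: (0.7071, 0.7071)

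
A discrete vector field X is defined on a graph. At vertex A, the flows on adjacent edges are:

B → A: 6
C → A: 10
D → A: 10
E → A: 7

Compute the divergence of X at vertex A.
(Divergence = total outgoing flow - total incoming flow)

Divergence = sum of outgoing flows = (-6) + (-10) + (-10) + (-7) = -33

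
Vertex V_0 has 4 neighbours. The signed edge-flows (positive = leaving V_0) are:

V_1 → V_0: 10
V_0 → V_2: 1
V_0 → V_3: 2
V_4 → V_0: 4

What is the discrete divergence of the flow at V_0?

Divergence = sum of outgoing flows = (-10) + 1 + 2 + (-4) = -11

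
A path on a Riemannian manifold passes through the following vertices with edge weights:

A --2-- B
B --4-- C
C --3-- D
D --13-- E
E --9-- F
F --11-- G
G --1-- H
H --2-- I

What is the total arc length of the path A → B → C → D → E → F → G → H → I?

Arc length = 2 + 4 + 3 + 13 + 9 + 11 + 1 + 2 = 45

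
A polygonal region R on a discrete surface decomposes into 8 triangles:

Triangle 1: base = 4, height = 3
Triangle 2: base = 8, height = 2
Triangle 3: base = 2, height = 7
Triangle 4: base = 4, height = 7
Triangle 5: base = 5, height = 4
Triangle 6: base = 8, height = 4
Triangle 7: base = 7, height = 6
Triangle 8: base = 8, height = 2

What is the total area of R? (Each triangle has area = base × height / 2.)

(1/2)×4×3 + (1/2)×8×2 + (1/2)×2×7 + (1/2)×4×7 + (1/2)×5×4 + (1/2)×8×4 + (1/2)×7×6 + (1/2)×8×2 = 90.0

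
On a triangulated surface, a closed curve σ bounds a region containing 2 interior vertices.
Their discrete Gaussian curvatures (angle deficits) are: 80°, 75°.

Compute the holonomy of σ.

Holonomy = total enclosed curvature = 80° + 75° = 155°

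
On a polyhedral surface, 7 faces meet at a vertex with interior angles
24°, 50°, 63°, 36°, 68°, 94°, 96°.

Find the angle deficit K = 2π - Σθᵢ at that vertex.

Sum of angles = 431°. K = 360° - 431° = -71° = -71π/180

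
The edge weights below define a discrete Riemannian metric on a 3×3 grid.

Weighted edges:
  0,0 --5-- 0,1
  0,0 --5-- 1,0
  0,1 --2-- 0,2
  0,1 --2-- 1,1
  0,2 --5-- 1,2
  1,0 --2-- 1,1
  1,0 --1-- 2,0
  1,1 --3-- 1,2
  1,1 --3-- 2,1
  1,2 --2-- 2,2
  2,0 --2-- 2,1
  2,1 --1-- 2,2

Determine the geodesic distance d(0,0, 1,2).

Shortest path: 0,0 → 0,1 → 1,1 → 1,2, total weight = 10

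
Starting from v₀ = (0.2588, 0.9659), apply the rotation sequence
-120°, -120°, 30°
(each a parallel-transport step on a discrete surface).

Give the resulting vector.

Total rotation: (-120°) + (-120°) + 30° = -210° ≡ 150° (mod 360°). Final vector: (-0.7071, -0.7071)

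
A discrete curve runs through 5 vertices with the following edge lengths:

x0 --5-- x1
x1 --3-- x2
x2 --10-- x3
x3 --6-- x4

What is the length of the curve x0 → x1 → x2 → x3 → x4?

Arc length = 5 + 3 + 10 + 6 = 24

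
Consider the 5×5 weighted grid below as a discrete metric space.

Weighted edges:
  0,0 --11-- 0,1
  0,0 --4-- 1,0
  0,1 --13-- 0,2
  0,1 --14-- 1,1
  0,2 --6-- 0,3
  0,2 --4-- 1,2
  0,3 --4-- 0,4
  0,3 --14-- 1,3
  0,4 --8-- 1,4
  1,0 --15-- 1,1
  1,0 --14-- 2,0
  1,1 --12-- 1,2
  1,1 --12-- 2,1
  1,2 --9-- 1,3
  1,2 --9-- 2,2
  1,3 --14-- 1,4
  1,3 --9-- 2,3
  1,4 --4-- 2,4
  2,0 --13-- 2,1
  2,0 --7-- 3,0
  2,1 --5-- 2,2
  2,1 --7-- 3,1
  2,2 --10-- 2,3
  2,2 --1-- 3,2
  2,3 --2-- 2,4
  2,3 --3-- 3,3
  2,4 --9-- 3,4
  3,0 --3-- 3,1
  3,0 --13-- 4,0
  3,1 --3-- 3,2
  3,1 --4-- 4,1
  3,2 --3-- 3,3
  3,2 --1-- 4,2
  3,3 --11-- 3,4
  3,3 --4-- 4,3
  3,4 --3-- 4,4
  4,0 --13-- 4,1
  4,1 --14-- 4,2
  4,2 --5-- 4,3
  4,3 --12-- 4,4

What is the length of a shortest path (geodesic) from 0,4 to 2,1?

Shortest path: 0,4 → 1,4 → 2,4 → 2,3 → 3,3 → 3,2 → 2,2 → 2,1, total weight = 26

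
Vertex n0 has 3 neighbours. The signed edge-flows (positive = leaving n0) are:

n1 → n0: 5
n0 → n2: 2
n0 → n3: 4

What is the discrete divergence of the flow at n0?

Divergence = sum of outgoing flows = (-5) + 2 + 4 = 1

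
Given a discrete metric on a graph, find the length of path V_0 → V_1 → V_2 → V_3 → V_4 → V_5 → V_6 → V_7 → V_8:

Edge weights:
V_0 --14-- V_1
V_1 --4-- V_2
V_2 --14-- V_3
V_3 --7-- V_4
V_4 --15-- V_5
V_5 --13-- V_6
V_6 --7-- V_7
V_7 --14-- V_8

Arc length = 14 + 4 + 14 + 7 + 15 + 13 + 7 + 14 = 88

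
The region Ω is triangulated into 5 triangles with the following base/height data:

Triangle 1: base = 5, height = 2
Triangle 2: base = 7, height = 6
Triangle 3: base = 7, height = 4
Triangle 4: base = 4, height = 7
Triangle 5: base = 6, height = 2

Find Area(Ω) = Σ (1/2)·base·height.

(1/2)×5×2 + (1/2)×7×6 + (1/2)×7×4 + (1/2)×4×7 + (1/2)×6×2 = 60.0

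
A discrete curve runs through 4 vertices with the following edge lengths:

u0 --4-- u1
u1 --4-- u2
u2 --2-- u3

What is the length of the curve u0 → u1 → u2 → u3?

Arc length = 4 + 4 + 2 = 10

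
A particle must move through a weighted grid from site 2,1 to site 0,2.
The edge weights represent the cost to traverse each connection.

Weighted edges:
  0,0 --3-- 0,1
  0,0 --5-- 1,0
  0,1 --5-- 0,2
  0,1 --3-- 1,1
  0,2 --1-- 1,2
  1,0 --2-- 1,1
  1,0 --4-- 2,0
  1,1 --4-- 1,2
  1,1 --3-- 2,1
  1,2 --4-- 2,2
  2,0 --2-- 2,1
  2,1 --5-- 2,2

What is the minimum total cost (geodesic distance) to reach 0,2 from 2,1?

Shortest path: 2,1 → 1,1 → 1,2 → 0,2, total weight = 8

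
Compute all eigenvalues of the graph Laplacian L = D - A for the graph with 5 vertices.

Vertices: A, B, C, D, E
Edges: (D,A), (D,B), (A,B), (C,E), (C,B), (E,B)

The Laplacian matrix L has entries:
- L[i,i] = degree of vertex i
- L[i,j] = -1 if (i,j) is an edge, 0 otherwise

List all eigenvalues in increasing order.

Degrees: deg(A) = 2, deg(B) = 4, deg(C) = 2, deg(D) = 2, deg(E) = 2.
L = D − A with rows/columns ordered (A, B, C, D, E):
  [ 2, -1,  0, -1,  0]
  [-1,  4, -1, -1, -1]
  [ 0, -1,  2,  0, -1]
  [-1, -1,  0,  2,  0]
  [ 0, -1, -1,  0,  2]
Characteristic polynomial: det(λI − L) = λ(λ − 1)(λ − 3)²(λ − 5).
Roots: λ = 0; (λ − 1) = 0 ⇒ λ = 1; (λ − 3) = 0 ⇒ λ = 3 (multiplicity 2); (λ − 5) = 0 ⇒ λ = 5.
(Check: the roots sum (with multiplicity) to 12, matching trace L = Σdeg = 2·6 = 12.)
Laplacian eigenvalues (increasing order): [0.0, 1.0, 3.0, 3.0, 5.0]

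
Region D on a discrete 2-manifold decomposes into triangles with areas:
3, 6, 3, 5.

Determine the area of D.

3 + 6 + 3 + 5 = 17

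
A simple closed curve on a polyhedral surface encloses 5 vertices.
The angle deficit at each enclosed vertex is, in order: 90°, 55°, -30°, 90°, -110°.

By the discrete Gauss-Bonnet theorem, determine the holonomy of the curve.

Holonomy = total enclosed curvature = 90° + 55° + (-30°) + 90° + (-110°) = 95°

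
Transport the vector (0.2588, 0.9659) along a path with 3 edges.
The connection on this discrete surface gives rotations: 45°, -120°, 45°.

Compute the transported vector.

Total rotation: 45° + (-120°) + 45° = -30°. Final vector: (0.7071, 0.7071)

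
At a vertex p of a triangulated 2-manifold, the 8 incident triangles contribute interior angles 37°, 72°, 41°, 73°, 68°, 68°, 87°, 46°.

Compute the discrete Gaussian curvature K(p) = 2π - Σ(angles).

Sum of angles = 492°. K = 360° - 492° = -132° = -11π/15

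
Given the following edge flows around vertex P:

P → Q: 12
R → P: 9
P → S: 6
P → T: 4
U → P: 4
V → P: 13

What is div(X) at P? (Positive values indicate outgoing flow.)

Divergence = sum of outgoing flows = 12 + (-9) + 6 + 4 + (-4) + (-13) = -4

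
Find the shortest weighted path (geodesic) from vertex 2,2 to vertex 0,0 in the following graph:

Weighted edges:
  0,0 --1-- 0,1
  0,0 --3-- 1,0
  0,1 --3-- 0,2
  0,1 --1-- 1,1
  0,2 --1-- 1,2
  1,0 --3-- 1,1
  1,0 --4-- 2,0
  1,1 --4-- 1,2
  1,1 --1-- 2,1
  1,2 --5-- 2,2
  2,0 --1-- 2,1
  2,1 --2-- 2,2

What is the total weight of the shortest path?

Shortest path: 2,2 → 2,1 → 1,1 → 0,1 → 0,0, total weight = 5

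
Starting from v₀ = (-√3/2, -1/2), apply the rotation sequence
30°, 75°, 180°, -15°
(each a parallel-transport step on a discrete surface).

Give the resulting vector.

Total rotation: 30° + 75° + 180° + (-15°) = 270° ≡ -90° (mod 360°). Final vector: (-0.5000, 0.8660)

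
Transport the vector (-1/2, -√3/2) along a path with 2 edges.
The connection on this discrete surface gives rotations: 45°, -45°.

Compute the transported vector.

Total rotation: 45° + (-45°) = 0°. Final vector: (-0.5000, -0.8660)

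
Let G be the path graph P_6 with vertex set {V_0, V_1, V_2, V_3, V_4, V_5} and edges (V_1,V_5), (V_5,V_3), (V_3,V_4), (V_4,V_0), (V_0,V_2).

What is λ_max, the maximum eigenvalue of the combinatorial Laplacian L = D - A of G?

The path graph P_n has Laplacian eigenvalues λ_k = 2 − 2cos(kπ/n), k = 0, 1, …, n−1. Here n = 6:
k=0: 2 − 2cos(0) = 0.0; k=1: 2 − 2cos(π/6) = 0.2679; k=2: 2 − 2cos(π/3) = 1.0; k=3: 2 − 2cos(π/2) = 2.0; k=4: 2 − 2cos(2π/3) = 3.0; k=5: 2 − 2cos(5π/6) = 3.7321.
Laplacian eigenvalues: [0.0, 0.2679, 1.0, 2.0, 3.0, 3.7321]. Largest eigenvalue (spectral radius) = 3.7321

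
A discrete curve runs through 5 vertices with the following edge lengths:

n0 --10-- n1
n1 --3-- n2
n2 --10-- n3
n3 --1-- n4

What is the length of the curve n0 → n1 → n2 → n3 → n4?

Arc length = 10 + 3 + 10 + 1 = 24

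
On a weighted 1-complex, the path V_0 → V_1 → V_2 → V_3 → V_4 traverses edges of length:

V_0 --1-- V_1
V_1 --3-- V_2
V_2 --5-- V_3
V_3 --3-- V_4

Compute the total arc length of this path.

Arc length = 1 + 3 + 5 + 3 = 12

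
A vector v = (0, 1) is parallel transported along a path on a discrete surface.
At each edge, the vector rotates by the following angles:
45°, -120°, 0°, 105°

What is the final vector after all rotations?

Total rotation: 45° + (-120°) + 0° + 105° = 30°. Final vector: (-0.5000, 0.8660)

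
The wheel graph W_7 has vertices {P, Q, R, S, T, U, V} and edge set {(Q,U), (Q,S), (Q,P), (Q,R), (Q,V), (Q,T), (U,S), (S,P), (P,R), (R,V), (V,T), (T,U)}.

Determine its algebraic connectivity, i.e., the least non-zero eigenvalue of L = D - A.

The wheel W_7 is the join K_1 ∨ C_6 (a hub joined to every vertex of a cycle of length 6). For a join G ∨ H (G on p vertices, H on q vertices) the Laplacian spectrum is 0, p+q, the eigenvalues of L(G) other than one 0 each shifted by +q, and the eigenvalues of L(H) other than one 0 each shifted by +p. With G = K_1 (p = 1, nothing left after dropping its 0) and H = C_6 (q = 6, eigenvalues 2 − 2cos(2πk/6), k = 0, …, 5; drop k = 0), the spectrum of W_7 is 0, 7, and 1 + (2 − 2cos(2πk/6)) = 3 − 2cos(2πk/6) for k = 1, …, 5:
k=1: 3 − 2cos(π/3) = 2.0; k=2: 3 − 2cos(2π/3) = 4.0; k=3: 3 − 2cos(π) = 5.0; k=4: 3 − 2cos(4π/3) = 4.0; k=5: 3 − 2cos(5π/3) = 2.0.
Laplacian eigenvalues: [0.0, 2.0, 2.0, 4.0, 4.0, 5.0, 7.0]. Algebraic connectivity (smallest non-zero eigenvalue) = 2.0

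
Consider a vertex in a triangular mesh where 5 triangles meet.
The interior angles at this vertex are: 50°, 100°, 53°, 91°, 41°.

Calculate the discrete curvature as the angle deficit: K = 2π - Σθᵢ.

Sum of angles = 335°. K = 360° - 335° = 25° = 5π/36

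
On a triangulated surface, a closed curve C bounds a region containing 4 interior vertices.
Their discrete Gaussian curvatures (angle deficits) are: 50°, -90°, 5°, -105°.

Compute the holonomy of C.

Holonomy = total enclosed curvature = 50° + (-90°) + 5° + (-105°) = -140°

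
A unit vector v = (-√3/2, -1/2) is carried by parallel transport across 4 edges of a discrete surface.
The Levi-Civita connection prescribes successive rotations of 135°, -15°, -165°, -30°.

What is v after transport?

Total rotation: 135° + (-15°) + (-165°) + (-30°) = -75°. Final vector: (-0.7071, 0.7071)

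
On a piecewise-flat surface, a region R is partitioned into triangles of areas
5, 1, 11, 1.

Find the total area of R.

5 + 1 + 11 + 1 = 18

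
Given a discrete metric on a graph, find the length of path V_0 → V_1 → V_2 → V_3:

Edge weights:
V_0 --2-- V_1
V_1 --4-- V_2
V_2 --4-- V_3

Arc length = 2 + 4 + 4 = 10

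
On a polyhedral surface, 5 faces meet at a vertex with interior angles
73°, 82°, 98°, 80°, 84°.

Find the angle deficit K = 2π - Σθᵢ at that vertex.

Sum of angles = 417°. K = 360° - 417° = -57° = -19π/60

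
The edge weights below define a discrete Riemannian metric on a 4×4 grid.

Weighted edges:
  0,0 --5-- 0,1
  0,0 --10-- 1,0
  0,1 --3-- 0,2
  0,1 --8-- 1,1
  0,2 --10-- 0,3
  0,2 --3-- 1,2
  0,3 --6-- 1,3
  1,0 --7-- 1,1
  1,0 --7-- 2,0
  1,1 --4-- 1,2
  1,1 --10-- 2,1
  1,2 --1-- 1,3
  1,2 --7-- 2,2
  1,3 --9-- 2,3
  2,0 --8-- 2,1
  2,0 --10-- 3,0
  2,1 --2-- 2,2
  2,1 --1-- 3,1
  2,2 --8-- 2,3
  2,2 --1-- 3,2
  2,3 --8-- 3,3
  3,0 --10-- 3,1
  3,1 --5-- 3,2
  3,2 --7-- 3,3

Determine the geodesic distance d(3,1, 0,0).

Shortest path: 3,1 → 2,1 → 2,2 → 1,2 → 0,2 → 0,1 → 0,0, total weight = 21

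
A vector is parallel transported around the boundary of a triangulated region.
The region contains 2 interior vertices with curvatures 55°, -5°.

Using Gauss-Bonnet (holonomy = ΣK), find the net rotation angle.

Holonomy = total enclosed curvature = 55° + (-5°) = 50°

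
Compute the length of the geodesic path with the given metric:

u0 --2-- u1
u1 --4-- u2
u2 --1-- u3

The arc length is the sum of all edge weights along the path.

Arc length = 2 + 4 + 1 = 7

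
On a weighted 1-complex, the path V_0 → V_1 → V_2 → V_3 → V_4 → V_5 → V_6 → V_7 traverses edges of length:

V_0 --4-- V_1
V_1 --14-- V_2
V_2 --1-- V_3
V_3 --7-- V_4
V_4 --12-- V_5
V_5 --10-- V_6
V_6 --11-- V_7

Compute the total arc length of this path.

Arc length = 4 + 14 + 1 + 7 + 12 + 10 + 11 = 59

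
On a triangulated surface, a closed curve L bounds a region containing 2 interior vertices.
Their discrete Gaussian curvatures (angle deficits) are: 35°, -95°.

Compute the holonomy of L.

Holonomy = total enclosed curvature = 35° + (-95°) = -60°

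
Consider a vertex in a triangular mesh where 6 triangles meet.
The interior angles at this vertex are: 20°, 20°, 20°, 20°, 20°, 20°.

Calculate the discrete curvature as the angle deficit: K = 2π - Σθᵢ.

Sum of angles = 120°. K = 360° - 120° = 240°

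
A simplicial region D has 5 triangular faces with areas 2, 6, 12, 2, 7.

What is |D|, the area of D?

2 + 6 + 12 + 2 + 7 = 29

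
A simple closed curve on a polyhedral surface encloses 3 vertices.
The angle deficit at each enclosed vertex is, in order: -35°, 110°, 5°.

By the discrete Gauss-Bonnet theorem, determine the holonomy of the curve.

Holonomy = total enclosed curvature = (-35°) + 110° + 5° = 80°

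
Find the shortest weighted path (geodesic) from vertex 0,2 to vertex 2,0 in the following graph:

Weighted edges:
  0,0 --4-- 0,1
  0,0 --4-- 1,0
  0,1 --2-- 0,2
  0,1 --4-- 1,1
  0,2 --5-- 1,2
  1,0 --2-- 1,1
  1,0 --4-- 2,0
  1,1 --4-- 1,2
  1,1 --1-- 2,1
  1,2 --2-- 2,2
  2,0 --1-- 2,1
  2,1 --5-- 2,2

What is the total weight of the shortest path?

Shortest path: 0,2 → 0,1 → 1,1 → 2,1 → 2,0, total weight = 8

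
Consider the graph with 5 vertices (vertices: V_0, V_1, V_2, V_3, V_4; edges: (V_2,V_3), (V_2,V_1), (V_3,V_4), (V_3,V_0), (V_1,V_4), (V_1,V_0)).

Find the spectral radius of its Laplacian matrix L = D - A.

Degrees: deg(V_0) = 2, deg(V_1) = 3, deg(V_2) = 2, deg(V_3) = 3, deg(V_4) = 2.
L = D − A with rows/columns ordered (V_0, V_1, V_2, V_3, V_4):
  [ 2, -1,  0, -1,  0]
  [-1,  3, -1,  0, -1]
  [ 0, -1,  2, -1,  0]
  [-1,  0, -1,  3, -1]
  [ 0, -1,  0, -1,  2]
Characteristic polynomial: det(λI − L) = λ(λ − 2)²(λ − 3)(λ − 5).
Roots: λ = 0; (λ − 2) = 0 ⇒ λ = 2 (multiplicity 2); (λ − 3) = 0 ⇒ λ = 3; (λ − 5) = 0 ⇒ λ = 5.
(Check: the roots sum (with multiplicity) to 12, matching trace L = Σdeg = 2·6 = 12.)
Laplacian eigenvalues: [0.0, 2.0, 2.0, 3.0, 5.0]. Largest eigenvalue (spectral radius) = 5.0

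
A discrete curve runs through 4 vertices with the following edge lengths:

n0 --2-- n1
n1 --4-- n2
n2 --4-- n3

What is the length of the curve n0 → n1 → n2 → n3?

Arc length = 2 + 4 + 4 = 10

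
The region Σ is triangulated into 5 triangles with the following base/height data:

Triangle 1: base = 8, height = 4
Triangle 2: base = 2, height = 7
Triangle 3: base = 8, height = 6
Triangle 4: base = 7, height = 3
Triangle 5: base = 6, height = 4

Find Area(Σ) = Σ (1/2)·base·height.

(1/2)×8×4 + (1/2)×2×7 + (1/2)×8×6 + (1/2)×7×3 + (1/2)×6×4 = 69.5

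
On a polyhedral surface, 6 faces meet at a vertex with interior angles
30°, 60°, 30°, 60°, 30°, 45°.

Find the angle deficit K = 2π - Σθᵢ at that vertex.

Sum of angles = 255°. K = 360° - 255° = 105°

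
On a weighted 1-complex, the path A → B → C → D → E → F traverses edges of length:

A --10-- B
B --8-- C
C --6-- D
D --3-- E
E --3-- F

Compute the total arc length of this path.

Arc length = 10 + 8 + 6 + 3 + 3 = 30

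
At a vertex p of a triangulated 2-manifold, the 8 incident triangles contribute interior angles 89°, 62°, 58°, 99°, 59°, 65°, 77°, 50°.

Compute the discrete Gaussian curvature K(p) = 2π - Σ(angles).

Sum of angles = 559°. K = 360° - 559° = -199° = -199π/180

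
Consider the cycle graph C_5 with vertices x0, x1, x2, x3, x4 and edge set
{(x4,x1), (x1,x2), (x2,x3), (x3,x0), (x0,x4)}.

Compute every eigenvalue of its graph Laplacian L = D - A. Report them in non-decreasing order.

The cycle graph C_n has Laplacian eigenvalues λ_k = 2 − 2cos(2πk/n), k = 0, 1, …, n−1. Here n = 5:
k=0: 2 − 2cos(0) = 0.0; k=1: 2 − 2cos(2π/5) = 1.382; k=2: 2 − 2cos(4π/5) = 3.618; k=3: 2 − 2cos(6π/5) = 3.618; k=4: 2 − 2cos(8π/5) = 1.382.
Laplacian eigenvalues (increasing order): [0.0, 1.382, 1.382, 3.618, 3.618]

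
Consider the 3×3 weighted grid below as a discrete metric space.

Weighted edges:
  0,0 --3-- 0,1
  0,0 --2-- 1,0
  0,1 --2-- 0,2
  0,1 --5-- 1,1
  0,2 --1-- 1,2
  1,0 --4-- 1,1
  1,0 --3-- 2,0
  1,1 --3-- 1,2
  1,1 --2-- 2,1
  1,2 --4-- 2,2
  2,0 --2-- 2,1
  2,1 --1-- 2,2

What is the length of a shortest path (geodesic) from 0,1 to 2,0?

Shortest path: 0,1 → 0,0 → 1,0 → 2,0, total weight = 8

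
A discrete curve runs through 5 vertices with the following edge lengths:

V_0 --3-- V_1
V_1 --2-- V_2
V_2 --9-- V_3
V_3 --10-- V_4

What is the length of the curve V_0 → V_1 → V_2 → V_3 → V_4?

Arc length = 3 + 2 + 9 + 10 = 24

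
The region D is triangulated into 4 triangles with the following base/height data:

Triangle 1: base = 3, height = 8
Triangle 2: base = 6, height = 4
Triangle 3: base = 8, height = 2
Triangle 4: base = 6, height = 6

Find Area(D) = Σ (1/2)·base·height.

(1/2)×3×8 + (1/2)×6×4 + (1/2)×8×2 + (1/2)×6×6 = 50.0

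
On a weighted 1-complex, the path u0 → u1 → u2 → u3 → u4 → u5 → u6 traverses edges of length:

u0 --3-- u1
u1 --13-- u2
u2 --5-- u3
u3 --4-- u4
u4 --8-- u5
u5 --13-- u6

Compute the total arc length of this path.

Arc length = 3 + 13 + 5 + 4 + 8 + 13 = 46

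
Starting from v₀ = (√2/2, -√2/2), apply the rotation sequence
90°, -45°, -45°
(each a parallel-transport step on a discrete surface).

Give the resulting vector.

Total rotation: 90° + (-45°) + (-45°) = 0°. Final vector: (0.7071, -0.7071)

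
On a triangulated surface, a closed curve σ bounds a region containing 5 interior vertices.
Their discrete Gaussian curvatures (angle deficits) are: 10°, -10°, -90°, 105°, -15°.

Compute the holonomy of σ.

Holonomy = total enclosed curvature = 10° + (-10°) + (-90°) + 105° + (-15°) = 0°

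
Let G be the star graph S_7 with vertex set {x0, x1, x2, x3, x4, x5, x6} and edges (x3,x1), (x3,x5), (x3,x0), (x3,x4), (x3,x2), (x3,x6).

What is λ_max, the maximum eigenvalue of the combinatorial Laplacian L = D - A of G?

The star S_7 is the complete bipartite graph K_{1,6} (one hub of degree 6, 6 leaves of degree 1). The Laplacian spectrum of K_{p,q} is 0, p (multiplicity q−1), q (multiplicity p−1), p+q. With p = 1, q = 6: 0 once, 1 with multiplicity 5, and 7 once. (Check: trace L = sum of degrees = 12 = 5·1 + 7.)
Laplacian eigenvalues: [0.0, 1.0, 1.0, 1.0, 1.0, 1.0, 7.0]. Largest eigenvalue (spectral radius) = 7.0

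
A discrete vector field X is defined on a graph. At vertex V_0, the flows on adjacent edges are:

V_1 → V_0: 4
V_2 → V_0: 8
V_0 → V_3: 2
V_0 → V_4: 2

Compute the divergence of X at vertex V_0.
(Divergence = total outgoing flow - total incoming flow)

Divergence = sum of outgoing flows = (-4) + (-8) + 2 + 2 = -8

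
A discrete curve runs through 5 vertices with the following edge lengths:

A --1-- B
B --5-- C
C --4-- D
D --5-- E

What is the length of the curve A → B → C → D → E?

Arc length = 1 + 5 + 4 + 5 = 15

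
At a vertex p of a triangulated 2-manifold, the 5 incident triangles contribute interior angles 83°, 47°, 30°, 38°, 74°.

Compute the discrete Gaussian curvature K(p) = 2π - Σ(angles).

Sum of angles = 272°. K = 360° - 272° = 88° = 22π/45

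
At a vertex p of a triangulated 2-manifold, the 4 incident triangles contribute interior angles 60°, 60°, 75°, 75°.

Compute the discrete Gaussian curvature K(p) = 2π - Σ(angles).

Sum of angles = 270°. K = 360° - 270° = 90°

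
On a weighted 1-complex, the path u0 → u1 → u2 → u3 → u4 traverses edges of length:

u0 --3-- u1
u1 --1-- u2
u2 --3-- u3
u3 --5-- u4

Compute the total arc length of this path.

Arc length = 3 + 1 + 3 + 5 = 12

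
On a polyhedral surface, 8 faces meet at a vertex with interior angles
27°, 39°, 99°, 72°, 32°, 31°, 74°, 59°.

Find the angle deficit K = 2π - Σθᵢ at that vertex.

Sum of angles = 433°. K = 360° - 433° = -73° = -73π/180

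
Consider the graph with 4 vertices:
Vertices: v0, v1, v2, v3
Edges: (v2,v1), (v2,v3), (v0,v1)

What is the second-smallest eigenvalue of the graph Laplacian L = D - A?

Degrees: deg(v0) = 1, deg(v1) = 2, deg(v2) = 2, deg(v3) = 1.
L = D − A with rows/columns ordered (v0, v1, v2, v3):
  [ 1, -1,  0,  0]
  [-1,  2, -1,  0]
  [ 0, -1,  2, -1]
  [ 0,  0, -1,  1]
Characteristic polynomial: det(λI − L) = λ(λ² − 4λ + 2)(λ − 2).
Roots: λ = 0; (λ² − 4λ + 2) = 0 ⇒ λ = 2 ± √2 ≈ 0.5858, 3.4142; (λ − 2) = 0 ⇒ λ = 2.
(Check: the roots sum (with multiplicity) to 6, matching trace L = Σdeg = 2·3 = 6.)
Laplacian eigenvalues: [0.0, 0.5858, 2.0, 3.4142]. Algebraic connectivity (smallest non-zero eigenvalue) = 0.5858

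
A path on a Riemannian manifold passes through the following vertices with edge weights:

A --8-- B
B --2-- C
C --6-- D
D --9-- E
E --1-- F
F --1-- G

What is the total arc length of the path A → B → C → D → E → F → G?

Arc length = 8 + 2 + 6 + 9 + 1 + 1 = 27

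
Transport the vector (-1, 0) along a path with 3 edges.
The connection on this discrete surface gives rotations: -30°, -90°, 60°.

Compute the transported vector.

Total rotation: (-30°) + (-90°) + 60° = -60°. Final vector: (-0.5000, 0.8660)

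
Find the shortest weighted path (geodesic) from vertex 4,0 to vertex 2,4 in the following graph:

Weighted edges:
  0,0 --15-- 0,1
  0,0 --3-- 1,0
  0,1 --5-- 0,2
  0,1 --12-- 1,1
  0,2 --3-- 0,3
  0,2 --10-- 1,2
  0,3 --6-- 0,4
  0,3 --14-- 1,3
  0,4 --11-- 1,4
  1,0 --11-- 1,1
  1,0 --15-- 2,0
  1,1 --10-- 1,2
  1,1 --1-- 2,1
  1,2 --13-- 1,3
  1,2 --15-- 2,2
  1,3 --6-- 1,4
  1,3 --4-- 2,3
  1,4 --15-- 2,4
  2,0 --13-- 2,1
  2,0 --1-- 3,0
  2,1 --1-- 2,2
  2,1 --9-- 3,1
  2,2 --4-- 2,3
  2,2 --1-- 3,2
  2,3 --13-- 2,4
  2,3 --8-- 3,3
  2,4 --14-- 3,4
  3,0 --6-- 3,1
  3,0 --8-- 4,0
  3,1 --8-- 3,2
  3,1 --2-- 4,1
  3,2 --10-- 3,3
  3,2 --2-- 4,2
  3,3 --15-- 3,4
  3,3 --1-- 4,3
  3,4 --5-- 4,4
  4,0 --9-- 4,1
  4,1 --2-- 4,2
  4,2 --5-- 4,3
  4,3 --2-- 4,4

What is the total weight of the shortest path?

Shortest path: 4,0 → 4,1 → 4,2 → 3,2 → 2,2 → 2,3 → 2,4, total weight = 31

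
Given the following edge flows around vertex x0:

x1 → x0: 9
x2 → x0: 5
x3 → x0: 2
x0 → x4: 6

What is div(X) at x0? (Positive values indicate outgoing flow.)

Divergence = sum of outgoing flows = (-9) + (-5) + (-2) + 6 = -10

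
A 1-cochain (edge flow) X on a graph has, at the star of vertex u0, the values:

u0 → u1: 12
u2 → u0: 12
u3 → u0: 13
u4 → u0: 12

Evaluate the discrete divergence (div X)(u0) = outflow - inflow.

Divergence = sum of outgoing flows = 12 + (-12) + (-13) + (-12) = -25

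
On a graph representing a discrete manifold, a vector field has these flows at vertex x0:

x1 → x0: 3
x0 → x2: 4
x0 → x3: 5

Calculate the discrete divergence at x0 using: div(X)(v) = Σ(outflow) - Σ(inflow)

Divergence = sum of outgoing flows = (-3) + 4 + 5 = 6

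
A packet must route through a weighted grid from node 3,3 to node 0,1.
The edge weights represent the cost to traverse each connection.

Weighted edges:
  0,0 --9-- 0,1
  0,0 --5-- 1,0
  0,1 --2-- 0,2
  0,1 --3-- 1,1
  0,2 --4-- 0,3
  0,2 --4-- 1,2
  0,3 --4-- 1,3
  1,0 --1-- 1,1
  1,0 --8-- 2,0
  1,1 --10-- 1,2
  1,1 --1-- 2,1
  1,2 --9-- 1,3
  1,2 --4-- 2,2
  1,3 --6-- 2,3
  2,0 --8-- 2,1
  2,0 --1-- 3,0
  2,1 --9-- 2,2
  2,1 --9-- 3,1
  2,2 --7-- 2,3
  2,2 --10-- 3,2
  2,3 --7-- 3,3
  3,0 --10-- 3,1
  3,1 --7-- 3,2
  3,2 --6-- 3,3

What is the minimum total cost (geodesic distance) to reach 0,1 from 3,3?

Shortest path: 3,3 → 2,3 → 1,3 → 0,3 → 0,2 → 0,1, total weight = 23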